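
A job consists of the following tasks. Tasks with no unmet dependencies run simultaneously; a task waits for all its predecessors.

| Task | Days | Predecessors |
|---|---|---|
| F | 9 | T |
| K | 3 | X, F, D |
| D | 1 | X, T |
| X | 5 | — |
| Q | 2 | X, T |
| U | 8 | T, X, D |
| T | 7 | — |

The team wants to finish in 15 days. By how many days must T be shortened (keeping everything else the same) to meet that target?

4

Current finish: 19 days; target: 15.
T is on every critical path, so each day cut from T cuts the finish by one (this holds down to a finish of 14).
Need 19 − 15 = 4 days off T → T becomes 3 days, finish becomes 15.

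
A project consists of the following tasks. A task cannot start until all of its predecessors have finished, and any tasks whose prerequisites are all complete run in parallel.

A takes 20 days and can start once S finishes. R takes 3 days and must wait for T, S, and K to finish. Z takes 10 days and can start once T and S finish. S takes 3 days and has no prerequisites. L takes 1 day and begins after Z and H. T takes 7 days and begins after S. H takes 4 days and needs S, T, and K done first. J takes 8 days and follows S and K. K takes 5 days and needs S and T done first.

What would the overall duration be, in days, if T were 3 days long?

23

The binding path is S→T→K→J = 3+7+5+8 = 23; finish at 23 days.
Since T is critical, the -4 change carries straight to that chain (now 19 days).
New critical path: S→A = 3+20 = 23 ⇒ 23 days.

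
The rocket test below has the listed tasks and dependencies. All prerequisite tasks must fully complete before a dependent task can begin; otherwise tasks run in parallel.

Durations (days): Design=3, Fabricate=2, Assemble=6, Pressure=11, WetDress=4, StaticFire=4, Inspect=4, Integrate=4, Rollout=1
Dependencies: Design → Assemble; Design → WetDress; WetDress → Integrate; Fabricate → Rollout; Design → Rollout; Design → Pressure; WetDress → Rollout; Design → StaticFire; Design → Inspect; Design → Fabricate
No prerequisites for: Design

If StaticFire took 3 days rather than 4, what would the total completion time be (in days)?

14

As given, the longest chain is Design→Pressure = 3+11 = 14, so the finish is 14 days.
The longest path through StaticFire is only 7 days, so StaticFire has float 7.
That remains the longest chain; total 14 days.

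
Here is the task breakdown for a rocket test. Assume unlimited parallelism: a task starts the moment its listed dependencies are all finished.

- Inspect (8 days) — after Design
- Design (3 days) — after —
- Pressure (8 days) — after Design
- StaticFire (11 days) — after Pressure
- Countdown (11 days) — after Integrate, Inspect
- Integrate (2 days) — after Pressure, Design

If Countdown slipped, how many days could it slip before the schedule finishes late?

0

Design→Pressure→Integrate→Countdown = 3+8+2+11 = 24 sets the makespan at 24 days.
Longest path through Countdown: 24 days (earliest finish 24, latest finish 24).
Slack of Countdown = 13 − 13 = 0 days.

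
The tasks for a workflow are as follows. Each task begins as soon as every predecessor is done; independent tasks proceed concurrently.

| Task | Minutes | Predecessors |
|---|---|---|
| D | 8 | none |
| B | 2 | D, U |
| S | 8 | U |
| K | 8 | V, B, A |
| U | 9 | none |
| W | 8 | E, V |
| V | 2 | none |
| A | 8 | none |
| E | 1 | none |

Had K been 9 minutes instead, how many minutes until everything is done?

20

Critical path before the change: U→B→K = 9+2+8 = 19 giving 19 minutes.
K is on the critical path; changing it to 9 makes that path 20 minutes.
That remains the longest chain; total 20 minutes.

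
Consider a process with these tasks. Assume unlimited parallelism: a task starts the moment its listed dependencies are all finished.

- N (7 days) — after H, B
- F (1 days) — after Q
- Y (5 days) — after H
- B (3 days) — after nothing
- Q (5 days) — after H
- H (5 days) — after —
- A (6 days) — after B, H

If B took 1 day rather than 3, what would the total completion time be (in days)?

12

Actual critical path: H→N = 5+7 = 12 ⇒ 12 days.
B is off the critical path — its longest chain is 10 days, giving 2 of slack.
The critical path is still H→N; finish is now 12 days.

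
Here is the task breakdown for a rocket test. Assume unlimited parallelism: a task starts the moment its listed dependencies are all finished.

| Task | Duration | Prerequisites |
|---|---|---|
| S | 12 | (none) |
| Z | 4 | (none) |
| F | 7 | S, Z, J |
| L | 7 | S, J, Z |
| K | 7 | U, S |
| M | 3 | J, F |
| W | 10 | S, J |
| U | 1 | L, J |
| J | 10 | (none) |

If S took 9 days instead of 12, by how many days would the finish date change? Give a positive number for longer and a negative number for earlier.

Critical path before the change: S→L→U→K = 12+7+1+7 = 27 giving 27 days.
S is on the critical path; changing it to 9 makes that path 24 days.
The binding chain switches to J→L→U→K = 10+7+1+7 = 25; finish 25 days.
Change in finish: 25 − 27 = -2 days.

-2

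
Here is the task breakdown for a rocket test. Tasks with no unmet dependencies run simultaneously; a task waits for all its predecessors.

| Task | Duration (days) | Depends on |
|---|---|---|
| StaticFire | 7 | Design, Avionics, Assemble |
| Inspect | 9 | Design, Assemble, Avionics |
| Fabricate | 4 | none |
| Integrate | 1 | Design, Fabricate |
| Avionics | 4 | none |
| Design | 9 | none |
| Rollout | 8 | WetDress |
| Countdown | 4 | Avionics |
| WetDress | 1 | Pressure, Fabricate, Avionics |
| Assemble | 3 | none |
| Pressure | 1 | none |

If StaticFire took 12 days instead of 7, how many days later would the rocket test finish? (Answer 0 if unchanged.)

3

As given, the longest chain is Design→Inspect = 9+9 = 18, so the finish is 18 days.
The longest path through StaticFire is only 16 days, so StaticFire has float 2.
New critical path: Design→StaticFire = 9+12 = 21 ⇒ 21 days.
Change in finish: 21 − 18 = +3 days.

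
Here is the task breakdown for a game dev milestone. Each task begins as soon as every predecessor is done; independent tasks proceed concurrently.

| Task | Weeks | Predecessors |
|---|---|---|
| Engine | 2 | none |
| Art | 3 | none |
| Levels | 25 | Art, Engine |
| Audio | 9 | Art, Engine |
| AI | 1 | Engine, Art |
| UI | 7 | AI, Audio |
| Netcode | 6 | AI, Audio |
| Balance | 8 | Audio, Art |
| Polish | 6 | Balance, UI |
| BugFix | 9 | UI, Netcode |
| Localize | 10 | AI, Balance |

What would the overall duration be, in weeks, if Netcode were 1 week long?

30

Actual critical path: Art→Audio→Balance→Localize = 3+9+8+10 = 30 ⇒ 30 weeks.
Netcode has 3 weeks of float (longest path through it is 27).
The critical path is still Art→Audio→Balance→Localize; finish is now 30 weeks.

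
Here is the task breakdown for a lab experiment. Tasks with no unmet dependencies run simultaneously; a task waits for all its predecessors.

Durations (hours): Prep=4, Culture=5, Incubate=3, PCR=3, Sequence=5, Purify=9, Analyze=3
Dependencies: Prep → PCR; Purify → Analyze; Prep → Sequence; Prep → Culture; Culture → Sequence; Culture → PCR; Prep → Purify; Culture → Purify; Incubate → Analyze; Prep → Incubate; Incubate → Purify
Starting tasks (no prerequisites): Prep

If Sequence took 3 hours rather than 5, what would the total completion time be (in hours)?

21

The binding path is Prep→Culture→Purify→Analyze = 4+5+9+3 = 21; finish at 21 hours.
The longest path through Sequence is only 14 hours, so Sequence has float 7.
No other chain overtakes it, so the finish is 21 hours.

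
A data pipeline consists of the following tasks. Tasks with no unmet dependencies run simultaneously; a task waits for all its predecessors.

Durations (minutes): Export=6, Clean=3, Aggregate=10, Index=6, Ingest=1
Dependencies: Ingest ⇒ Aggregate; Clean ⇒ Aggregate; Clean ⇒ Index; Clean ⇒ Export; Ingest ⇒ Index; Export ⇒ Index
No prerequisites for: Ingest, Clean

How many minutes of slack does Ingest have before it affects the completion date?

Clean→Export→Index = 3+6+6 = 15 sets the makespan at 15 minutes.
The longest chain containing Ingest totals 11 minutes.
So Ingest can slip 5 − 1 = 4 minutes.

4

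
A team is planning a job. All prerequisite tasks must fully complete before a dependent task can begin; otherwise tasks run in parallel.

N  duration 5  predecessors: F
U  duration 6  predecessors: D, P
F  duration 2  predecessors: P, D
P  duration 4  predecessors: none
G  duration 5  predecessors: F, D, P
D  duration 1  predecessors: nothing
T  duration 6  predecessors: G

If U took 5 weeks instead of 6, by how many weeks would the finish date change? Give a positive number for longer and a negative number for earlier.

0

The binding path is P→F→G→T = 4+2+5+6 = 17; finish at 17 weeks.
U has 7 weeks of float (longest path through it is 10).
That remains the longest chain; total 17 weeks.
Change in finish: 17 − 17 = +0 weeks.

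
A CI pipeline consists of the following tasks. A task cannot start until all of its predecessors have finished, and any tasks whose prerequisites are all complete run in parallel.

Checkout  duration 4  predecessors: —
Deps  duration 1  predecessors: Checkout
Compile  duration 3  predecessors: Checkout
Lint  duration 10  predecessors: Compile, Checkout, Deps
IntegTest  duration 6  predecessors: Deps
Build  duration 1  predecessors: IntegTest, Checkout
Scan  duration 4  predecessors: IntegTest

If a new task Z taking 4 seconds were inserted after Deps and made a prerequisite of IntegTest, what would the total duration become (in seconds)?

Originally the job takes 17 seconds.
With Z inserted, IntegTest now waits for max(Deps, Z).
New critical path: Checkout→Deps→Z→IntegTest→Scan = 4+1+4+6+4 = 19 ⇒ 19 seconds.

19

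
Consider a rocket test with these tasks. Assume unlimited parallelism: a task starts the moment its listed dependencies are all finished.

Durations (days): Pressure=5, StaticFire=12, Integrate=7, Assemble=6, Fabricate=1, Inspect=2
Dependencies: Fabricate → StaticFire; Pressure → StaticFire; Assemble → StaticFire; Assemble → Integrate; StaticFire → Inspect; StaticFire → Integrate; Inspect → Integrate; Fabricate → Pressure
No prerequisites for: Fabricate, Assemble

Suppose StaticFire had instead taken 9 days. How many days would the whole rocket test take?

Critical path before the change: Fabricate→Pressure→StaticFire→Inspect→Integrate = 1+5+12+2+7 = 27 giving 27 days.
StaticFire lies on that path, so at 9 days the path becomes 24 days.
No other chain overtakes it, so the finish is 24 days.

24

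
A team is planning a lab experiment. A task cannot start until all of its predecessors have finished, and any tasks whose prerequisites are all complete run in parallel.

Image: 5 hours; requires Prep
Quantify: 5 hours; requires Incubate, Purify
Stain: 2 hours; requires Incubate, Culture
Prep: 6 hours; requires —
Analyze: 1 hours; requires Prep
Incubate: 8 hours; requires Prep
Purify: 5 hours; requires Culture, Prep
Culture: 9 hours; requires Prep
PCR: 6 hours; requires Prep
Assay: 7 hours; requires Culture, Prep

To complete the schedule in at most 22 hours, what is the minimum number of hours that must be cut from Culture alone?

Current finish: 25 hours; target: 22.
Culture is on every critical path, so each hour cut from Culture cuts the finish by one (this holds down to a finish of 19).
Need 25 − 22 = 3 hours off Culture → Culture becomes 6 hours, finish becomes 22.

3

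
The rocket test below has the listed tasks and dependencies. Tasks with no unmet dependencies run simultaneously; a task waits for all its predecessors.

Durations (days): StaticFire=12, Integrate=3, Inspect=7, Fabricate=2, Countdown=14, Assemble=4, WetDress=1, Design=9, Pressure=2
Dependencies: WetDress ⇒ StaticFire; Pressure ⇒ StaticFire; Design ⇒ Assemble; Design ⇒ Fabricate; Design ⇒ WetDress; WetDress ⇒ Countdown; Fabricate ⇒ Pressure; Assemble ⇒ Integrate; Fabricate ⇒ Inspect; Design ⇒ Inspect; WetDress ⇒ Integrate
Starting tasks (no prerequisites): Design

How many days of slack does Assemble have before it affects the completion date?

Design→Fabricate→Pressure→StaticFire = 9+2+2+12 = 25 sets the makespan at 25 days.
Longest path through Assemble: 16 days (earliest finish 13, latest finish 22).
Slack of Assemble = 18 − 9 = 9 days.

9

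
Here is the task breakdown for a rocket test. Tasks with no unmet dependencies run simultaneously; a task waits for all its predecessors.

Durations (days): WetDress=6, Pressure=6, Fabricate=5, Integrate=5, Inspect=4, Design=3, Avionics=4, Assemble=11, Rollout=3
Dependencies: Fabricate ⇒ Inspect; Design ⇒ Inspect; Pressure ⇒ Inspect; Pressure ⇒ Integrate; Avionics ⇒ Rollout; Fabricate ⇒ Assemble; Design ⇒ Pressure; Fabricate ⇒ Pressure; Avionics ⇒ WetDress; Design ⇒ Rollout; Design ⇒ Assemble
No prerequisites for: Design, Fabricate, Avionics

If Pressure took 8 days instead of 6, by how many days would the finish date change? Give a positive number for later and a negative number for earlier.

2

As given, the longest chain is Fabricate→Pressure→Integrate = 5+6+5 = 16, so the finish is 16 days.
Pressure lies on that path, so at 8 days the path becomes 18 days.
The critical path is still Fabricate→Pressure→Integrate; finish is now 18 days.
Change in finish: 18 − 16 = +2 days.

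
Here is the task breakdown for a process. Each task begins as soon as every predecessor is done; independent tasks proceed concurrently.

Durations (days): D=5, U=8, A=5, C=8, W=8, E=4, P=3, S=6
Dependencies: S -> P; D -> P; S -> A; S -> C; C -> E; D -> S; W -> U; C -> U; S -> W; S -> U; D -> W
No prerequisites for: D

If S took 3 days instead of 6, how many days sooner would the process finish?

3

Actual critical path: D→S→W→U = 5+6+8+8 = 27 ⇒ 27 days.
S is on the critical path; changing it to 3 makes that path 24 days.
The critical path is still D→S→W→U; finish is now 24 days.
Change in finish: 24 − 27 = -3 days.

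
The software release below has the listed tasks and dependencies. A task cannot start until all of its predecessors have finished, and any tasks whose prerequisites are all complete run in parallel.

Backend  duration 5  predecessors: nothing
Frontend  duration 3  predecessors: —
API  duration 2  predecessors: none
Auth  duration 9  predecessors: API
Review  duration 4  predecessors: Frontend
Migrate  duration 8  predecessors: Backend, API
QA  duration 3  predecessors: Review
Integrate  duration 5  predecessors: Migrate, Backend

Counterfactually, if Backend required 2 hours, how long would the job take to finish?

Actual critical path: Backend→Migrate→Integrate = 5+8+5 = 18 ⇒ 18 hours.
Since Backend is critical, the -3 change carries straight to that chain (now 15 hours).
That remains the longest chain; total 15 hours.

15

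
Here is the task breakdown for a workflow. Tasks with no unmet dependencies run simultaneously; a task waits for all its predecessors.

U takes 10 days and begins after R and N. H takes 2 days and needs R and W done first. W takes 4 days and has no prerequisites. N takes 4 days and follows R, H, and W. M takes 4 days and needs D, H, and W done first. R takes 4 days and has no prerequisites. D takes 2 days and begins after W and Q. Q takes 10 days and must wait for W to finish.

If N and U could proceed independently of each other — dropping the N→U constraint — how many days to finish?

Original critical path: R→H→N→U = 4+2+4+10 = 20 ⇒ 20 days.
Without N→U, U's earliest start moves from 10 to 4.
The longest chain is now W→Q→D→M = 4+10+2+4 = 20, so the job takes 20 days.

20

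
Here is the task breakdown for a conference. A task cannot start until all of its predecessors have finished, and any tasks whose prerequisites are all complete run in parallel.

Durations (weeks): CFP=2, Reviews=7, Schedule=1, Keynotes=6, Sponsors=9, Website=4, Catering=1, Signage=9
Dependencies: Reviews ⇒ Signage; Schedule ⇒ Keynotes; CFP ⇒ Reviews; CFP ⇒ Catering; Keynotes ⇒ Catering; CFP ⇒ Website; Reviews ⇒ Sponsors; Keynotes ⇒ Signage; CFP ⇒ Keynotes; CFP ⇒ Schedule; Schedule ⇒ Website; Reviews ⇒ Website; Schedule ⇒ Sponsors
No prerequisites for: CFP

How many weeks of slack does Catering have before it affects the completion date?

8

The longest chain is CFP→Reviews→Sponsors = 2+7+9 = 18; overall finish 18 weeks.
Longest path through Catering: 10 weeks (earliest finish 10, latest finish 18).
Slack of Catering = 17 − 9 = 8 weeks.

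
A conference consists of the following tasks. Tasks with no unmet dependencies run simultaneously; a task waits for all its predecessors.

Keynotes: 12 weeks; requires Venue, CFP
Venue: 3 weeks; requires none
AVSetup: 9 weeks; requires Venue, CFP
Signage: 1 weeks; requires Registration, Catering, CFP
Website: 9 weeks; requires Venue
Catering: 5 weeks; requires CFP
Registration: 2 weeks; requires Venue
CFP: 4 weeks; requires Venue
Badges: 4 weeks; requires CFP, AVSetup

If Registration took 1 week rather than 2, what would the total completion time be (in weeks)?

As given, the longest chain is Venue→CFP→AVSetup→Badges = 3+4+9+4 = 20, so the finish is 20 weeks.
Registration has 14 weeks of float (longest path through it is 6).
That remains the longest chain; total 20 weeks.

20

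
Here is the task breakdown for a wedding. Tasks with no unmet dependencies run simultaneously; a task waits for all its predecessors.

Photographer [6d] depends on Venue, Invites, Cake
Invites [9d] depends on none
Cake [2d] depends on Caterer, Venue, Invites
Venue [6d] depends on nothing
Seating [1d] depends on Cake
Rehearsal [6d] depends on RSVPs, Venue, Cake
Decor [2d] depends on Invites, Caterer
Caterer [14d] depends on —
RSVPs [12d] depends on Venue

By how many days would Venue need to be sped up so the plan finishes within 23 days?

1

Current finish: 24 days; target: 23.
Venue is on every critical path, so each day cut from Venue cuts the finish by one (this holds down to a finish of 22).
Need 24 − 23 = 1 day off Venue → Venue becomes 5 days, finish becomes 23.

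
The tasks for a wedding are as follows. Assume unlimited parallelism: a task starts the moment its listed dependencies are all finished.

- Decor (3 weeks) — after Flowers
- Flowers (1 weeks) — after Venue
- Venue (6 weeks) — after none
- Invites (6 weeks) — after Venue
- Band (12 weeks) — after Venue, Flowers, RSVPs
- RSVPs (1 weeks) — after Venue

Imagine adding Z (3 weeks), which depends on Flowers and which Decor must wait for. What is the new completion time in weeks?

Originally the project takes 19 weeks.
With Z inserted, Decor now waits for max(Flowers, Z).
New critical path: Venue→RSVPs→Band = 6+1+12 = 19 ⇒ 19 weeks.

19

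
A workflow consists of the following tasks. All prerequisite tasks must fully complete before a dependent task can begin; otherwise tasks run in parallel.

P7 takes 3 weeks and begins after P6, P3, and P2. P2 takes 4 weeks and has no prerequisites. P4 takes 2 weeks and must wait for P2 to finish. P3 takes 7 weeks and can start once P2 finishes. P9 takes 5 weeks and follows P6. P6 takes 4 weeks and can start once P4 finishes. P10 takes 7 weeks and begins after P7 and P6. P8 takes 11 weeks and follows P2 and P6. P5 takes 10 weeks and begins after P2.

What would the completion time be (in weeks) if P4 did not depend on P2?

With the dependency in place, P2→P3→P7→P10 = 4+7+3+7 = 21 sets the finish at 21 weeks.
Without P2→P4, P4's earliest start moves from 4 to 0.
New critical path: P2→P3→P7→P10 = 4+7+3+7 = 21 ⇒ 21 weeks.

21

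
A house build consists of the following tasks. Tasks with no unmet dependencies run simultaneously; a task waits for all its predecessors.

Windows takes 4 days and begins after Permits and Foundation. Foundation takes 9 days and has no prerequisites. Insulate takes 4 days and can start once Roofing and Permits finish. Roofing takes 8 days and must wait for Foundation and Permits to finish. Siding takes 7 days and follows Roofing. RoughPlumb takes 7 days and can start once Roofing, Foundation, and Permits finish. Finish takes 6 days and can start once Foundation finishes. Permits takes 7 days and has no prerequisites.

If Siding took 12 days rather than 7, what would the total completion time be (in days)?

The binding path is Foundation→Roofing→Siding = 9+8+7 = 24; finish at 24 days.
Siding lies on that path, so at 12 days the path becomes 29 days.
No other chain overtakes it, so the finish is 29 days.

29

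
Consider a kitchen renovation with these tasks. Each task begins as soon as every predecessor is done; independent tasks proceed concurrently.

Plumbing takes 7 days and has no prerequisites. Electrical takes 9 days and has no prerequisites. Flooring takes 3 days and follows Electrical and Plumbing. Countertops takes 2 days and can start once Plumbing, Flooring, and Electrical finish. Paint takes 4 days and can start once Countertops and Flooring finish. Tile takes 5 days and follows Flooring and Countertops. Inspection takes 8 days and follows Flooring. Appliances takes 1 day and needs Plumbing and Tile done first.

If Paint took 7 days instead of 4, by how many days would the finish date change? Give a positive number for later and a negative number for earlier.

1

As given, the longest chain is Electrical→Flooring→Countertops→Tile→Appliances = 9+3+2+5+1 = 20, so the finish is 20 days.
The longest path through Paint is only 18 days, so Paint has float 2.
The binding chain switches to Electrical→Flooring→Countertops→Paint = 9+3+2+7 = 21; finish 21 days.
Change in finish: 21 − 20 = +1 days.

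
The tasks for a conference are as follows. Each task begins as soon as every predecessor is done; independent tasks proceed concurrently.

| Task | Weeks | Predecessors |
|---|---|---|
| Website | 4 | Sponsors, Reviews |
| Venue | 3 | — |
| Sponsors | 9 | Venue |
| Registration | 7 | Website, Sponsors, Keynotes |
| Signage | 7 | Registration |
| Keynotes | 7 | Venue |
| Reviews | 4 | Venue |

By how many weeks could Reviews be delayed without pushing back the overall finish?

5

Venue→Sponsors→Website→Registration→Signage = 3+9+4+7+7 = 30 sets the makespan at 30 weeks.
The longest chain containing Reviews totals 25 weeks.
So Reviews can slip 12 − 7 = 5 weeks.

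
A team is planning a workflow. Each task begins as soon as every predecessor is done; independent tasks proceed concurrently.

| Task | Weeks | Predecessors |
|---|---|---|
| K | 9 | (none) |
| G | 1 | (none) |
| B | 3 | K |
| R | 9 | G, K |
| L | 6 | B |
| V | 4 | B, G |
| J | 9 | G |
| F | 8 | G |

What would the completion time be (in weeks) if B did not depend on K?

Original critical path: K→B→L = 9+3+6 = 18 ⇒ 18 weeks.
Without K→B, B's earliest start moves from 9 to 0.
After: K→R = 9+9 = 18 → 18 weeks.

18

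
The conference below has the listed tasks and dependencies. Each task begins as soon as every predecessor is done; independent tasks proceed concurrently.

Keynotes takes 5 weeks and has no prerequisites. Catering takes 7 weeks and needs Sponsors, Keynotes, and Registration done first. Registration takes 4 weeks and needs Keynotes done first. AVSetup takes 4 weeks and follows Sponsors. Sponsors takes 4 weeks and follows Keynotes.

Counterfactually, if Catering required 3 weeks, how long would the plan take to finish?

13

The binding path is Keynotes→Sponsors→Catering = 5+4+7 = 16; finish at 16 weeks.
Since Catering is critical, the -4 change carries straight to that chain (now 12 weeks).
Now Keynotes→Sponsors→AVSetup = 5+4+4 = 13 is longest, so the finish becomes 13 weeks.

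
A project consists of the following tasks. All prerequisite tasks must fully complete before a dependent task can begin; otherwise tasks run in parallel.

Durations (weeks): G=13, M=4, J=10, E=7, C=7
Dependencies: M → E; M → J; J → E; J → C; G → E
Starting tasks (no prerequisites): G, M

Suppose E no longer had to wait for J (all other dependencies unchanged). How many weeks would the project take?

21

With the dependency in place, M→J→E = 4+10+7 = 21 sets the finish at 21 weeks.
Without J→E, E's earliest start moves from 14 to 13.
After: M→J→C = 4+10+7 = 21 → 21 weeks.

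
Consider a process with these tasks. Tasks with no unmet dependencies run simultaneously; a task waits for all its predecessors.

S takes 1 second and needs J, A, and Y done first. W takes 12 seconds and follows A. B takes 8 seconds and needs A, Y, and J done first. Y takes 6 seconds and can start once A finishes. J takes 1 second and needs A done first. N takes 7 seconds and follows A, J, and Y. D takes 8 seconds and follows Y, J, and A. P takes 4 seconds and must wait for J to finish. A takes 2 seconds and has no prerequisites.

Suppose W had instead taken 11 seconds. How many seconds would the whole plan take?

The binding path is A→Y→D = 2+6+8 = 16; finish at 16 seconds.
W is off the critical path — its longest chain is 14 seconds, giving 2 of slack.
That remains the longest chain; total 16 seconds.

16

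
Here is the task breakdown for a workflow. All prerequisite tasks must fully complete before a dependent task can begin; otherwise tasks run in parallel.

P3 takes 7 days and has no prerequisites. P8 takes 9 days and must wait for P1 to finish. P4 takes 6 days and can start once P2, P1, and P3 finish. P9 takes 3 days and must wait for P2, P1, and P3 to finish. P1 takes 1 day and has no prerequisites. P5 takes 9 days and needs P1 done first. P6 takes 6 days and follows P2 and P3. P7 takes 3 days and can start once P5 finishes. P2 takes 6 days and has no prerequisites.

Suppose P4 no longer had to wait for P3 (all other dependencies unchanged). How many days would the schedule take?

With the dependency in place, P1→P5→P7 = 1+9+3 = 13 sets the finish at 13 days.
Without P3→P4, P4's earliest start moves from 7 to 6.
After: P1→P5→P7 = 1+9+3 = 13 → 13 days.

13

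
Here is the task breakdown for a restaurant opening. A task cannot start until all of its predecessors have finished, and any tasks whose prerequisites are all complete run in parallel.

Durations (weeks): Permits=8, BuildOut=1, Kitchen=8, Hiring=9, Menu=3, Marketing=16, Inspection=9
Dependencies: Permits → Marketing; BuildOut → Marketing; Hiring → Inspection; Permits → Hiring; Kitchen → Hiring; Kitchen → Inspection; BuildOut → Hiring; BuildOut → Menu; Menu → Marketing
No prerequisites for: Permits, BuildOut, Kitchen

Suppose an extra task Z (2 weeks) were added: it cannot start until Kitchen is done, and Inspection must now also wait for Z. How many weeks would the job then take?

Originally the job takes 26 weeks.
With Z inserted, Inspection now waits for max(Hiring, Kitchen, Z).
New critical path: Permits→Hiring→Inspection = 8+9+9 = 26 ⇒ 26 weeks.

26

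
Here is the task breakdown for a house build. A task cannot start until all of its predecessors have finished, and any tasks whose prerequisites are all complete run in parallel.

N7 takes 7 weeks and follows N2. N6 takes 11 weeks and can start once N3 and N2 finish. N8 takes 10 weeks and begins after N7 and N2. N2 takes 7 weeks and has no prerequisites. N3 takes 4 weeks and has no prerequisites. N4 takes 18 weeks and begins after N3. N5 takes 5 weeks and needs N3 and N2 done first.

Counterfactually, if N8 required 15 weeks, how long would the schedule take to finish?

Critical path before the change: N2→N7→N8 = 7+7+10 = 24 giving 24 weeks.
Since N8 is critical, the +5 change carries straight to that chain (now 29 weeks).
No other chain overtakes it, so the finish is 29 weeks.

29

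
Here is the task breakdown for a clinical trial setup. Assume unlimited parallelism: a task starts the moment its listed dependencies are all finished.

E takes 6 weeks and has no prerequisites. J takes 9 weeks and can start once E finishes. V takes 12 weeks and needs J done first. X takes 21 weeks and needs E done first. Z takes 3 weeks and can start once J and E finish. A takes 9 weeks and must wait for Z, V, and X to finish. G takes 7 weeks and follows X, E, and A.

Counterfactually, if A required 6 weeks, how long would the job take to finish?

40

As given, the longest chain is E→J→V→A→G = 6+9+12+9+7 = 43, so the finish is 43 weeks.
A is on the critical path; changing it to 6 makes that path 40 weeks.
The critical path is still E→J→V→A→G; finish is now 40 weeks.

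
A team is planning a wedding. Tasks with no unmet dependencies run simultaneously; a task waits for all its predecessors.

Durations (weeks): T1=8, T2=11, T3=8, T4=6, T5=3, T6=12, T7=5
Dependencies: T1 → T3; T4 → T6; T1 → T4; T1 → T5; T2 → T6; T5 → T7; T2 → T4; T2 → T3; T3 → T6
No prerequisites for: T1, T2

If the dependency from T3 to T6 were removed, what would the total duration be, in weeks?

29

With the dependency in place, T2→T3→T6 = 11+8+12 = 31 sets the finish at 31 weeks.
Without T3→T6, T6's earliest start moves from 19 to 17.
The longest chain is now T2→T4→T6 = 11+6+12 = 29, so the wedding takes 29 weeks.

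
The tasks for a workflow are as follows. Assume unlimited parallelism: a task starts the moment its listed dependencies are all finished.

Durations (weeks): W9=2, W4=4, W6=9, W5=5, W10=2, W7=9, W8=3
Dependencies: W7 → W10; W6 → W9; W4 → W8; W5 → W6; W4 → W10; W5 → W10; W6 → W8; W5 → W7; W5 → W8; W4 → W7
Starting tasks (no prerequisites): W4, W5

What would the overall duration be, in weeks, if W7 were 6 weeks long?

17

Baseline: W5→W6→W8 = 5+9+3 = 17 → 17 weeks.
W7 is off the critical path — its longest chain is 16 weeks, giving 1 of slack.
That remains the longest chain; total 17 weeks.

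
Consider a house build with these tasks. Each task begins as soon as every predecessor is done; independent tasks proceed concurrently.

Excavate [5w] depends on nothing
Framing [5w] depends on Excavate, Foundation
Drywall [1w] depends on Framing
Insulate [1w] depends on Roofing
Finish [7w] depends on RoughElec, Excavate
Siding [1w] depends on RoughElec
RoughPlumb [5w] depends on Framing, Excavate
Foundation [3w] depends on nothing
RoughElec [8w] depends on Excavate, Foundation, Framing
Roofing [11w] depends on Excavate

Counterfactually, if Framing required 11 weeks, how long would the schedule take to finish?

31

The binding path is Excavate→Framing→RoughElec→Finish = 5+5+8+7 = 25; finish at 25 weeks.
Framing is on the critical path; changing it to 11 makes that path 31 weeks.
No other chain overtakes it, so the finish is 31 weeks.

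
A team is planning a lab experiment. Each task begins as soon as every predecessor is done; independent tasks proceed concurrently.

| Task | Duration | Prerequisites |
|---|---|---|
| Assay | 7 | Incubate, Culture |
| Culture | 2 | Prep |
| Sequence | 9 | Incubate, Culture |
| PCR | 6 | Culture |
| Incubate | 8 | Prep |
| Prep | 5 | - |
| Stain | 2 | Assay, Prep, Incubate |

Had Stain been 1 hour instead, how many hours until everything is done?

Actual critical path: Prep→Incubate→Assay→Stain = 5+8+7+2 = 22 ⇒ 22 hours.
Stain lies on that path, so at 1 hour the path becomes 21 hours.
The binding chain switches to Prep→Incubate→Sequence = 5+8+9 = 22; finish 22 hours.

22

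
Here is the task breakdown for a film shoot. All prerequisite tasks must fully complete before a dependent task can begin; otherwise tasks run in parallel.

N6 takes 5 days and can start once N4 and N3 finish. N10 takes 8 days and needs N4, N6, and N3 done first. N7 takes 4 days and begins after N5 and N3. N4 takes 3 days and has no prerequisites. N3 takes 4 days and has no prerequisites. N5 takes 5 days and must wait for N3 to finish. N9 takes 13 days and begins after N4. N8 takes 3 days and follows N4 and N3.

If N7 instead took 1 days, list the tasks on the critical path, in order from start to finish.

N3, N6, N10

Actual critical path: N3→N6→N10 = 4+5+8 = 17 ⇒ 17 days.
The longest path through N7 is only 13 days, so N7 has float 4.
The critical path is still N3→N6→N10; finish is now 17 days.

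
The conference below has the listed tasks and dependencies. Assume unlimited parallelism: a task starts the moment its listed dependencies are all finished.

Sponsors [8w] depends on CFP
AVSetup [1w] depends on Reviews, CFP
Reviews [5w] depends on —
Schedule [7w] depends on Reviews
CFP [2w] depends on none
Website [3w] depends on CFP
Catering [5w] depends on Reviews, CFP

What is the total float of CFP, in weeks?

Critical path: Reviews→Schedule = 5+7 = 12, so the finish is 12 weeks.
The longest chain containing CFP totals 10 weeks.
Float = 12 − 10 = 2.

2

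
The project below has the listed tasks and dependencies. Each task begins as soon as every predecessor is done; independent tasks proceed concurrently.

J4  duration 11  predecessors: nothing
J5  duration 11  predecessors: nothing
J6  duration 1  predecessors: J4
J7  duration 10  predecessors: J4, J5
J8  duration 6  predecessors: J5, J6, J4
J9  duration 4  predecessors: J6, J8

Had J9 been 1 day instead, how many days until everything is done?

21

As given, the longest chain is J4→J6→J8→J9 = 11+1+6+4 = 22, so the finish is 22 days.
J9 is on the critical path; changing it to 1 makes that path 19 days.
The binding chain switches to J4→J7 = 11+10 = 21; finish 21 days.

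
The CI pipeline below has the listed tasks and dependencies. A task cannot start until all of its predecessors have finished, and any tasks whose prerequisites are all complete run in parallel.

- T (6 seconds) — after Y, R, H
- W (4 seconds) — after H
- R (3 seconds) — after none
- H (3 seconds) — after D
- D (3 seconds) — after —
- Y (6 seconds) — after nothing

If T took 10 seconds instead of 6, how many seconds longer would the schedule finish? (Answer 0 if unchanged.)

4

Baseline: Y→T = 6+6 = 12 → 12 seconds.
T is on the critical path; changing it to 10 makes that path 16 seconds.
No other chain overtakes it, so the finish is 16 seconds.
Change in finish: 16 − 12 = +4 seconds.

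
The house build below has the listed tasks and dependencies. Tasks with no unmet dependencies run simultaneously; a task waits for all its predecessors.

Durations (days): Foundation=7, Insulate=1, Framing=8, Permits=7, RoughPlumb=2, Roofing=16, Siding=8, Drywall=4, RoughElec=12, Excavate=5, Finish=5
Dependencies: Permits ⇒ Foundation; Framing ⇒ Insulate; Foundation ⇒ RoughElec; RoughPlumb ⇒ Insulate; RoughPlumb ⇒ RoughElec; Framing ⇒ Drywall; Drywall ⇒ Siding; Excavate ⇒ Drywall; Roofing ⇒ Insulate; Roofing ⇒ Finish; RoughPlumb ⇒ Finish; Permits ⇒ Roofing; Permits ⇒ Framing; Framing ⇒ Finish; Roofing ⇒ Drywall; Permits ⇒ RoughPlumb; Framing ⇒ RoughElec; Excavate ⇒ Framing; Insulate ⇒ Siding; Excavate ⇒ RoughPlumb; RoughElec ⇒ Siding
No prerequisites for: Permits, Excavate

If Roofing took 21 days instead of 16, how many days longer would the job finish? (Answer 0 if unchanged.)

The binding path is Permits→Roofing→Drywall→Siding = 7+16+4+8 = 35; finish at 35 days.
Roofing lies on that path, so at 21 days the path becomes 40 days.
That remains the longest chain; total 40 days.
Change in finish: 40 − 35 = +5 days.

5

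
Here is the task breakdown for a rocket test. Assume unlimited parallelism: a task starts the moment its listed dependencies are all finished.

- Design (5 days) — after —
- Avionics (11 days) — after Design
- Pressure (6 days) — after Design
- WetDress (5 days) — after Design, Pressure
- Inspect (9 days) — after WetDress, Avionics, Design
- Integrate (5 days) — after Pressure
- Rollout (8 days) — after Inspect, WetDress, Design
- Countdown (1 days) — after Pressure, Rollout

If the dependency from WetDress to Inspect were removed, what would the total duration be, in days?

34

With the dependency in place, Design→Avionics→Inspect→Rollout→Countdown = 5+11+9+8+1 = 34 sets the finish at 34 days.
Dropping WetDress→Inspect doesn't change Inspect's earliest start (16); another predecessor still binds.
The longest chain is now Design→Avionics→Inspect→Rollout→Countdown = 5+11+9+8+1 = 34, so the schedule takes 34 days.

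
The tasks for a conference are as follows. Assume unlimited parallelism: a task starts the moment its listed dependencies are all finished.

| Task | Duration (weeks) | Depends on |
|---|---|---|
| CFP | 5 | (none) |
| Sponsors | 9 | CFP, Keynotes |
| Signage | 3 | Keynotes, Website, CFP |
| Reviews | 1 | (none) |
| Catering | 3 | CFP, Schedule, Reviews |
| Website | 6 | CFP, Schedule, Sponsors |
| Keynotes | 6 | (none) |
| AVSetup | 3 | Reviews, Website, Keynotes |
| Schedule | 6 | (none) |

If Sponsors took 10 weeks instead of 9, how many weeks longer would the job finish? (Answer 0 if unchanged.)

1

Actual critical path: Keynotes→Sponsors→Website→AVSetup = 6+9+6+3 = 24 ⇒ 24 weeks.
Sponsors is on the critical path; changing it to 10 makes that path 25 weeks.
The critical path is still Keynotes→Sponsors→Website→AVSetup; finish is now 25 weeks.
Change in finish: 25 − 24 = +1 weeks.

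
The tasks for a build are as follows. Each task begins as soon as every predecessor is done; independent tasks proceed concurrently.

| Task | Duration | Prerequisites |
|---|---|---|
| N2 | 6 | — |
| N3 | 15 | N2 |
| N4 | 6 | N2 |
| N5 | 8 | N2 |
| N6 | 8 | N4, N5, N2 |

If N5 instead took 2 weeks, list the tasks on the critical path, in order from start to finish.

Baseline: N2→N5→N6 = 6+8+8 = 22 → 22 weeks.
Since N5 is critical, the -6 change carries straight to that chain (now 16 weeks).
The binding chain switches to N2→N3 = 6+15 = 21; finish 21 weeks.

N2, N3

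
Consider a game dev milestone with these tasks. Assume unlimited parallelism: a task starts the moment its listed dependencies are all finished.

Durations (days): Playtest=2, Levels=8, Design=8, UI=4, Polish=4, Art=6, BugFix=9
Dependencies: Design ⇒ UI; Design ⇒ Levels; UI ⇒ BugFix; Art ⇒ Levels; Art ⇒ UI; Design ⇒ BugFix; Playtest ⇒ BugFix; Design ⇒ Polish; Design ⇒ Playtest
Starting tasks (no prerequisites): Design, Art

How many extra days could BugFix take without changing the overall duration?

0

Design→UI→BugFix = 8+4+9 = 21 sets the makespan at 21 days.
Longest path through BugFix: 21 days (earliest finish 21, latest finish 21).
Slack of BugFix = 12 − 12 = 0 days.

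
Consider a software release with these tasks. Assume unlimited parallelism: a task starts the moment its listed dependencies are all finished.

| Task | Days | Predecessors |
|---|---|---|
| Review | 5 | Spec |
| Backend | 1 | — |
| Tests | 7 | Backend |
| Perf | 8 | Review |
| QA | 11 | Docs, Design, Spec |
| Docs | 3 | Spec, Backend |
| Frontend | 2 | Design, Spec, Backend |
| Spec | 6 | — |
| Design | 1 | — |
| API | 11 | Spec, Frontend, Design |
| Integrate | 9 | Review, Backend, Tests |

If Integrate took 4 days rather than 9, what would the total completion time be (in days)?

20

As given, the longest chain is Spec→Review→Integrate = 6+5+9 = 20, so the finish is 20 days.
Integrate is on the critical path; changing it to 4 makes that path 15 days.
The binding chain switches to Spec→Docs→QA = 6+3+11 = 20; finish 20 days.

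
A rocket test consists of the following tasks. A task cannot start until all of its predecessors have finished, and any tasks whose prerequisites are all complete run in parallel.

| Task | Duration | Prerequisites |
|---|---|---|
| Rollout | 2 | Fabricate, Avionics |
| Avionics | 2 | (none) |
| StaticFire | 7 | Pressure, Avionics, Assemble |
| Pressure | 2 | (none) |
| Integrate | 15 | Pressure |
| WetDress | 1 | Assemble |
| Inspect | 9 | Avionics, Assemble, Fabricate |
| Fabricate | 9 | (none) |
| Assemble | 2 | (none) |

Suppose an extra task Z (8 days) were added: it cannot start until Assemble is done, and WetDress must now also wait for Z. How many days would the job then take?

18

Originally the job takes 18 days.
With Z inserted, WetDress now waits for max(Assemble, Z).
New critical path: Fabricate→Inspect = 9+9 = 18 ⇒ 18 days.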